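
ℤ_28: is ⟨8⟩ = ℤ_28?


g generates ℤ_n iff gcd(g, n) = 1
gcd(8, 28) = 4
Since gcd = 4 ≠ 1, ⟨8⟩ has order 7 < 28, so 8 is not a generator.

No, 8 does not generate ℤ_28


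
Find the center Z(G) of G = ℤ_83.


Z(G) = {g ∈ G | gx = xg for all x ∈ G}
ℤ_83 is abelian, so Z(G) = G

Z(ℤ_83) = ℤ_83


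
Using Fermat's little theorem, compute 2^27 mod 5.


Fermat's little theorem: if p is prime and gcd(a,p)=1, then a^(p-1) ≡ 1 (mod p)
p = 5 is prime, gcd(2,5) = 1
Reduce exponent: 27 mod 4 = 3
So 2^27 ≡ 2^3 (mod 5)
2^3 mod 5 = 3

2^27 ≡ 3 (mod 5)


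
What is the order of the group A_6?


|A_n| = n!/2 (even permutations)
|A_6| = 6!/2 = 720/2 = 360

|A_6| = 360


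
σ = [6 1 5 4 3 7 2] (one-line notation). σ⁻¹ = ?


To find σ⁻¹, swap domain and range:
σ(1) = 6 → σ⁻¹(6) = 1
σ(2) = 1 → σ⁻¹(1) = 2
σ(3) = 5 → σ⁻¹(5) = 3
σ(4) = 4 → σ⁻¹(4) = 4
σ(5) = 3 → σ⁻¹(3) = 5
σ(6) = 7 → σ⁻¹(7) = 6
σ(7) = 2 → σ⁻¹(2) = 7

σ⁻¹ = [2 7 5 4 3 1 6]


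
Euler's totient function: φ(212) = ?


Factor n: 212 = 2^2 × 53
φ(n) = n · ∏(1 - 1/p) over distinct primes p | n
φ(212) = 212 · (1 - 1/2) · (1 - 1/53) = 104

φ(212) = 104


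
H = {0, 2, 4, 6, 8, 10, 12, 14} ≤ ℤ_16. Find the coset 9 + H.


9 + H = {9 + h (mod 16) : h ∈ H}
9+0=9, 9+2=11, 9+4=13, 9+6=15, 9+8=1, 9+10=3, 9+12=5, 9+14=7
9 + H = {1, 3, 5, 7, 9, 11, 13, 15} = 1 + H

9 + H = {1, 3, 5, 7, 9, 11, 13, 15}


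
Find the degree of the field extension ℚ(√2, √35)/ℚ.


[ℚ(√2,√35):ℚ] = [ℚ(√2,√35):ℚ(√2)]·[ℚ(√2):ℚ] = 2·2 = 4

[ℚ(√2, √35)/ℚ] = 4


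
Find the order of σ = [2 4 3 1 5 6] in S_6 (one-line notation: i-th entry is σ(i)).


Cycle decomposition: (1 2 4)
Cycle lengths: 3
Order = lcm(3) = 3

ord(σ) = 3


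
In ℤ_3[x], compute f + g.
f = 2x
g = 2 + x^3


Add coefficients mod 3:
x^0: 0 + 2 = 2 (mod 3)
x^1: 2 + 0 = 2 (mod 3)
x^2: 0 + 0 = 0 (mod 3)
x^3: 0 + 1 = 1 (mod 3)
Result: 2 + 2x + x^3

f + g = 2 + 2x + x^3


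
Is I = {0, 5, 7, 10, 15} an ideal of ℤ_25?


Check ideal conditions for I = {0, 5, 7, 10, 15} in ℤ_25:
(1) I is an additive subgroup? No
(2) For r ∈ ℤ_25 and a ∈ I: r·a ∈ I? No  [counterexample: r=2, a=7, r·a mod 25 = 14 ∉ I]

No, I is not an ideal of ℤ_25


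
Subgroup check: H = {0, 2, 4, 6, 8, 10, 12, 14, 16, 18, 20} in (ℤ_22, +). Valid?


Subgroup test for H = {0, 2, 4, 6, 8, 10, 12, 14, 16, 18, 20} in (ℤ_22, +):
(1) 0 ∈ H? Yes
(2) Closure: for all a,b ∈ H, (a+b) mod 22 ∈ H? Yes
(3) Inverses: for all a ∈ H, -a mod 22 ∈ H? Yes

Yes, H is a subgroup of ℤ_22


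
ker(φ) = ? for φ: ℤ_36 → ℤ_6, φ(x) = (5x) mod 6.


Kernel = preimage of identity
ker(φ) = {x ∈ ℤ_36 : 5x ≡ 0 (mod 6)}. Since 6 | 36, φ is well-defined. The kernel is the cyclic subgroup ⟨6⟩ of ℤ_36 (order 6), i.e. {0, 6, 12, 18, 24, 30}

ker(φ) = {0, 6, 12, 18, 24, 30}


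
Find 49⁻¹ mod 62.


Use the extended Euclidean algorithm to write 1 = 49·s + 62·t; then s mod 62 is the inverse.
Euclidean algorithm:
  49 = 0·62 + 49
  62 = 1·49 + 13
  49 = 3·13 + 10
  13 = 1·10 + 3
  10 = 3·3 + 1
  3 = 3·1 + 0
gcd(49,62) = 1
Back-substitution gives: 49·(19) + 62·(-15) = 1
So 49⁻¹ ≡ 19 ≡ 19 (mod 62)
Check: 49 × 19 = 931 ≡ 1 (mod 62) ✓

49⁻¹ ≡ 19 (mod 62)


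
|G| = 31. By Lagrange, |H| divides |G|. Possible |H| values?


Lagrange's theorem: |H| divides |G|
|G| = 31
Divisors of 31: 1, 31

Possible subgroup orders: {1, 31}


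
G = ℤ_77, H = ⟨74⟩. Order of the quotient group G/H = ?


|⟨74⟩| = n / gcd(74, 77) = 77 / 1 = 77
H is normal (ℤ_77 is abelian).
|G/H| = |G| / |H| = 77 / 77 = 1

|G/H| = 1


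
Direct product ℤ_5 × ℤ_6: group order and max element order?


|ℤ_5 × ℤ_6| = 5 × 6 = 30
Max element order = lcm(5,6) = 30
Cyclic? Yes (gcd=1)

|ℤ_5×ℤ_6| = 30, max element order = 30


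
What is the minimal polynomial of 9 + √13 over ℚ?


Let α = 9 + √13. Then α - 9 = √13, so (α - 9)² = 13, giving α² - 18α + 68 = 0. Degree 2 and α ∉ ℚ, so this is the minimal polynomial.

Minimal polynomial: x² - 18x + 68


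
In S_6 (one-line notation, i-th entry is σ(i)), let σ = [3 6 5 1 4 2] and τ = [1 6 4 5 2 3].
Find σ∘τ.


σ∘τ: apply τ first, then σ
1 →τ 1 →σ 3
2 →τ 6 →σ 2
3 →τ 4 →σ 1
4 →τ 5 →σ 4
5 →τ 2 →σ 6
6 →τ 3 →σ 5

σ∘τ = [3 2 1 4 6 5]


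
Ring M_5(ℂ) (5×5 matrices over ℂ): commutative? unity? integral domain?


Matrix multiplication is non-commutative for n ≥ 2; the identity matrix I is the unity; singular matrices give zero divisors, so not an integral domain
Commutative: No
Integral domain: No
Has unity: Yes

M_5(ℂ) (5×5 matrices over ℂ): Commutative=No, Unity=Yes


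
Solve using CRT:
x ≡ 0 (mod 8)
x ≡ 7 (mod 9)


m₁ = 8, m₂ = 9, gcd = 1, so CRT applies. M = m₁·m₂ = 72
Let M₁ = M/m₁ = 9, M₂ = M/m₂ = 8
Find y₁ ≡ M₁⁻¹ (mod m₁): 9⁻¹ ≡ 1 (mod 8)
Find y₂ ≡ M₂⁻¹ (mod m₂): 8⁻¹ ≡ 8 (mod 9)
x = a₁·M₁·y₁ + a₂·M₂·y₂ = 0·9·1 + 7·8·8 = 448
Reduce mod 72: x ≡ 16
Check: 16 mod 8 = 0 ✓, 16 mod 9 = 7 ✓

x ≡ 16 (mod 72)


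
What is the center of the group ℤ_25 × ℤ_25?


Z(G) = {g ∈ G | gx = xg for all x ∈ G}
Direct product of abelian groups is abelian, so Z(G) = G

Z(ℤ_25 × ℤ_25) = ℤ_25 × ℤ_25


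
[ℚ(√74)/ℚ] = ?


√74 has minimal polynomial x² - 74 (irreducible over ℚ since 74 is squarefree)

[ℚ(√74)/ℚ] = 2


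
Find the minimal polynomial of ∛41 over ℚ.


∛41 satisfies x³ - 41 = 0, irreducible over ℚ (no rational root; 41 is not a perfect cube)

Minimal polynomial: x³ - 41


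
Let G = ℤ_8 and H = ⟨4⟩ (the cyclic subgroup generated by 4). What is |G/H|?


|⟨4⟩| = n / gcd(4, 8) = 8 / 4 = 2
H is normal (ℤ_8 is abelian).
|G/H| = |G| / |H| = 8 / 2 = 4

|G/H| = 4


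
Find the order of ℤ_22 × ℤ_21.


|A × B| = |A| · |B|
|ℤ_22 × ℤ_21| = 22 × 21 = 462

|ℤ_22 × ℤ_21| = 462


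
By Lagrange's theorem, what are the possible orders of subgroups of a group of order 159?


Lagrange's theorem: |H| divides |G|
|G| = 159
Divisors of 159: 1, 3, 53, 159

Possible subgroup orders: {1, 3, 53, 159}


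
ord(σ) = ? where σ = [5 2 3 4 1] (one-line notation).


Cycle decomposition: (1 5)
Cycle lengths: 2
Order = lcm(2) = 2

ord(σ) = 2


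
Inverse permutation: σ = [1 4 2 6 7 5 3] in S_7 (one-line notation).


To find σ⁻¹, swap domain and range:
σ(1) = 1 → σ⁻¹(1) = 1
σ(2) = 4 → σ⁻¹(4) = 2
σ(3) = 2 → σ⁻¹(2) = 3
σ(4) = 6 → σ⁻¹(6) = 4
σ(5) = 7 → σ⁻¹(7) = 5
σ(6) = 5 → σ⁻¹(5) = 6
σ(7) = 3 → σ⁻¹(3) = 7

σ⁻¹ = [1 3 7 2 6 4 5]


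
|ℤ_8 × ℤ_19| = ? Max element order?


|ℤ_8 × ℤ_19| = 8 × 19 = 152
Max element order = lcm(8,19) = 152
Cyclic? Yes (gcd=1)

|ℤ_8×ℤ_19| = 152, max element order = 152


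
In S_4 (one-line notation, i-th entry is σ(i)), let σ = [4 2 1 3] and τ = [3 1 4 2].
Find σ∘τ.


σ∘τ: apply τ first, then σ
1 →τ 3 →σ 1
2 →τ 1 →σ 4
3 →τ 4 →σ 3
4 →τ 2 →σ 2

σ∘τ = [1 4 3 2]


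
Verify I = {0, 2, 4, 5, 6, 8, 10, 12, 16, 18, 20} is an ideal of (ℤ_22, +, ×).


Check ideal conditions for I = {0, 2, 4, 5, 6, 8, 10, 12, 16, 18, 20} in ℤ_22:
(1) I is an additive subgroup? No
(2) For r ∈ ℤ_22 and a ∈ I: r·a ∈ I? No  [counterexample: r=2, a=18, r·a mod 22 = 14 ∉ I]

No, I is not an ideal of ℤ_22


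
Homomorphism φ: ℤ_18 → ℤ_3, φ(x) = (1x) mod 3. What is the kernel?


Kernel = preimage of identity
ker(φ) = {x ∈ ℤ_18 : 1x ≡ 0 (mod 3)}. Since 3 | 18, φ is well-defined. The kernel is the cyclic subgroup ⟨3⟩ of ℤ_18 (order 6), i.e. {0, 3, 6, 9, 12, 15}

ker(φ) = {0, 3, 6, 9, 12, 15}


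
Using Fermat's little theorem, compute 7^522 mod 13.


Fermat's little theorem: if p is prime and gcd(a,p)=1, then a^(p-1) ≡ 1 (mod p)
p = 13 is prime, gcd(7,13) = 1
Reduce exponent: 522 mod 12 = 6
So 7^522 ≡ 7^6 (mod 13)
7^6 mod 13 = 12

7^522 ≡ 12 (mod 13)


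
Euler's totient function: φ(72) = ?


Factor n: 72 = 2^3 × 3^2
φ(n) = n · ∏(1 - 1/p) over distinct primes p | n
φ(72) = 72 · (1 - 1/2) · (1 - 1/3) = 24

φ(72) = 24


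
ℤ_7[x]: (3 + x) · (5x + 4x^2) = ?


Expand and collect like terms; reduce coefficients mod 7:
x^0: 3·0 = 0 ≡ 0 (mod 7)
x^1: 3·5 + 1·0 = 15 ≡ 1 (mod 7)
x^2: 3·4 + 1·5 = 17 ≡ 3 (mod 7)
x^3: 1·4 = 4 ≡ 4 (mod 7)
Result: x + 3x^2 + 4x^3

f · g = x + 3x^2 + 4x^3


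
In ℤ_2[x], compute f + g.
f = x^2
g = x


Add coefficients mod 2:
x^0: 0 + 0 = 0 (mod 2)
x^1: 0 + 1 = 1 (mod 2)
x^2: 1 + 0 = 1 (mod 2)
Result: x + x^2

f + g = x + x^2


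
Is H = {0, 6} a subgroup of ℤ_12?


Subgroup test for H = {0, 6} in (ℤ_12, +):
(1) 0 ∈ H? Yes
(2) Closure: for all a,b ∈ H, (a+b) mod 12 ∈ H? Yes
(3) Inverses: for all a ∈ H, -a mod 12 ∈ H? Yes

Yes, H is a subgroup of ℤ_12


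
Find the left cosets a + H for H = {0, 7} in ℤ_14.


H = {0, 7}, |H| = 2
Number of cosets = |G|/|H| = 14/2 = 7
0 + H = {0, 7}
1 + H = {1, 8}
2 + H = {2, 9}
3 + H = {3, 10}
4 + H = {4, 11}
5 + H = {5, 12}
6 + H = {6, 13}

Cosets: 0+H={0,7}; 1+H={1,8}; 2+H={2,9}; 3+H={3,10}; 4+H={4,11}; 5+H={5,12}; 6+H={6,13}


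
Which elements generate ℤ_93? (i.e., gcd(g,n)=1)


g generates ℤ_n iff gcd(g,n) = 1
Prime factors of 93: 3, 31
Generators are g ∈ {1,...,92} not divisible by any of these primes.
Generators: {1, 2, 4, 5, 7, 8, 10, 11, 13, 14, 16, 17, 19, 20, 22, 23, 25, 26, 28, 29, 32, 34, 35, 37, 38, 40, 41, 43, 44, 46, 47, 49, 50, 52, 53, 55, 56, 58, 59, 61, 64, 65, 67, 68, 70, 71, 73, 74, 76, 77, 79, 80, 82, 83, 85, 86, 88, 89, 91, 92}
Number of generators = φ(93) = 60

Generators of ℤ_93 = {1, 2, 4, 5, 7, 8, 10, 11, 13, 14, 16, 17, 19, 20, 22, 23, 25, 26, 28, 29, 32, 34, 35, 37, 38, 40, 41, 43, 44, 46, 47, 49, 50, 52, 53, 55, 56, 58, 59, 61, 64, 65, 67, 68, 70, 71, 73, 74, 76, 77, 79, 80, 82, 83, 85, 86, 88, 89, 91, 92}


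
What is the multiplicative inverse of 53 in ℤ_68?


Use the extended Euclidean algorithm to write 1 = 53·s + 68·t; then s mod 68 is the inverse.
Euclidean algorithm:
  53 = 0·68 + 53
  68 = 1·53 + 15
  53 = 3·15 + 8
  15 = 1·8 + 7
  8 = 1·7 + 1
  7 = 7·1 + 0
gcd(53,68) = 1
Back-substitution gives: 53·(9) + 68·(-7) = 1
So 53⁻¹ ≡ 9 ≡ 9 (mod 68)
Check: 53 × 9 = 477 ≡ 1 (mod 68) ✓

53⁻¹ ≡ 9 (mod 68)


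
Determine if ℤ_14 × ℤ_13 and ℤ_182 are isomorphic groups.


Comparing ℤ_14 × ℤ_13 and ℤ_182:
gcd(14,13) = 1, so ℤ_14 × ℤ_13 ≅ ℤ_182 (CRT)

Yes, ℤ_14 × ℤ_13 ≅ ℤ_182


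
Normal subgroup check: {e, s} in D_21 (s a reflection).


H = {e, s} in D_21 (s a reflection)
r·s·r⁻¹ = sr⁻² ≠ s for n ≥ 3, so {e, s} is not closed under conjugation

No, not a normal subgroup


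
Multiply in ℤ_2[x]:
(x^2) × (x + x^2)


Expand and collect like terms; reduce coefficients mod 2:
x^0: 0·0 = 0 ≡ 0 (mod 2)
x^1: 0·1 + 0·0 = 0 ≡ 0 (mod 2)
x^2: 0·1 + 0·1 + 1·0 = 0 ≡ 0 (mod 2)
x^3: 0·1 + 1·1 = 1 ≡ 1 (mod 2)
x^4: 1·1 = 1 ≡ 1 (mod 2)
Result: x^3 + x^4

f · g = x^3 + x^4


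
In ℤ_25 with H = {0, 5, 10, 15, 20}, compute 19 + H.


19 + H = {19 + h (mod 25) : h ∈ H}
19+0=19, 19+5=24, 19+10=4, 19+15=9, 19+20=14
19 + H = {4, 9, 14, 19, 24} = 4 + H

19 + H = {4, 9, 14, 19, 24}


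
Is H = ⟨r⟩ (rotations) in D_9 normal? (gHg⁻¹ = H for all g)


H = ⟨r⟩ (rotations) in D_9
The rotation subgroup ⟨r⟩ has index 2 in D_9, so it is normal

Yes, normal subgroup


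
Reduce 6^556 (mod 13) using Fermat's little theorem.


Fermat's little theorem: if p is prime and gcd(a,p)=1, then a^(p-1) ≡ 1 (mod p)
p = 13 is prime, gcd(6,13) = 1
Reduce exponent: 556 mod 12 = 4
So 6^556 ≡ 6^4 (mod 13)
6^4 mod 13 = 9

6^556 ≡ 9 (mod 13)


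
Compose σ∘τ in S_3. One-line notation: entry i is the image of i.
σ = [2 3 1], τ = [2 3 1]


σ∘τ: apply τ first, then σ
1 →τ 2 →σ 3
2 →τ 3 →σ 1
3 →τ 1 →σ 2

σ∘τ = [3 1 2]


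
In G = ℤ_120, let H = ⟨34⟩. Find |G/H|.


|⟨34⟩| = n / gcd(34, 120) = 120 / 2 = 60
H is normal (ℤ_120 is abelian).
|G/H| = |G| / |H| = 120 / 60 = 2

|G/H| = 2


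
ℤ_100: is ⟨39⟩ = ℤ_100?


g generates ℤ_n iff gcd(g, n) = 1
gcd(39, 100) = 1
Since gcd = 1, 39 is a generator.

Yes, 39 generates ℤ_100


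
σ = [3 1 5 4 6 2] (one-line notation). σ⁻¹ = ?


To find σ⁻¹, swap domain and range:
σ(1) = 3 → σ⁻¹(3) = 1
σ(2) = 1 → σ⁻¹(1) = 2
σ(3) = 5 → σ⁻¹(5) = 3
σ(4) = 4 → σ⁻¹(4) = 4
σ(5) = 6 → σ⁻¹(6) = 5
σ(6) = 2 → σ⁻¹(2) = 6

σ⁻¹ = [2 6 1 4 3 5]


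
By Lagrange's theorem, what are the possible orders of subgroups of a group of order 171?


Lagrange's theorem: |H| divides |G|
|G| = 171
Divisors of 171: 1, 3, 9, 19, 57, 171

Possible subgroup orders: {1, 3, 9, 19, 57, 171}


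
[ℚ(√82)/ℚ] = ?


√82 has minimal polynomial x² - 82 (irreducible over ℚ since 82 is squarefree)

[ℚ(√82)/ℚ] = 2


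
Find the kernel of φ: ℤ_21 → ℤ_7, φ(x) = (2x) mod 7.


Kernel = preimage of identity
ker(φ) = {x ∈ ℤ_21 : 2x ≡ 0 (mod 7)}. Since 7 | 21, φ is well-defined. The kernel is the cyclic subgroup ⟨7⟩ of ℤ_21 (order 3), i.e. {0, 7, 14}

ker(φ) = {0, 7, 14}


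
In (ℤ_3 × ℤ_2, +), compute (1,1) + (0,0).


Operation: componentwise addition mod (3, 2)
(1,1) + (0,0) = ((a₁+b₁) mod 3, (a₂+b₂) mod 2) with a = (1,1), b = (0,0)

(1,1) + (0,0) = (1,1)


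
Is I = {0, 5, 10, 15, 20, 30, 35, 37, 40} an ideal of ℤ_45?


Check ideal conditions for I = {0, 5, 10, 15, 20, 30, 35, 37, 40} in ℤ_45:
(1) I is an additive subgroup? No
(2) For r ∈ ℤ_45 and a ∈ I: r·a ∈ I? No  [counterexample: r=2, a=35, r·a mod 45 = 25 ∉ I]

No, I is not an ideal of ℤ_45


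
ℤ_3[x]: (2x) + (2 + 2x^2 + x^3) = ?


Add coefficients mod 3:
x^0: 0 + 2 = 2 (mod 3)
x^1: 2 + 0 = 2 (mod 3)
x^2: 0 + 2 = 2 (mod 3)
x^3: 0 + 1 = 1 (mod 3)
Result: 2 + 2x + 2x^2 + x^3

f + g = 2 + 2x + 2x^2 + x^3


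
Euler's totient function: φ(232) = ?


Factor n: 232 = 2^3 × 29
φ(n) = n · ∏(1 - 1/p) over distinct primes p | n
φ(232) = 232 · (1 - 1/2) · (1 - 1/29) = 112

φ(232) = 112


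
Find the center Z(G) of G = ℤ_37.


Z(G) = {g ∈ G | gx = xg for all x ∈ G}
ℤ_37 is abelian, so Z(G) = G

Z(ℤ_37) = ℤ_37


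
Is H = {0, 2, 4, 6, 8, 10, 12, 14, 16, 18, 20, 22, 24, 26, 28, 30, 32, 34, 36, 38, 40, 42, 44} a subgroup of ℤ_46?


Subgroup test for H = {0, 2, 4, 6, 8, 10, 12, 14, 16, 18, 20, 22, 24, 26, 28, 30, 32, 34, 36, 38, 40, 42, 44} in (ℤ_46, +):
(1) 0 ∈ H? Yes
(2) Closure: for all a,b ∈ H, (a+b) mod 46 ∈ H? Yes
(3) Inverses: for all a ∈ H, -a mod 46 ∈ H? Yes

Yes, H is a subgroup of ℤ_46


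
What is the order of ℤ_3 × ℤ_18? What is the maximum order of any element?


|ℤ_3 × ℤ_18| = 3 × 18 = 54
Max element order = lcm(3,18) = 18
Cyclic? No (gcd=3)

|ℤ_3×ℤ_18| = 54, max element order = 18


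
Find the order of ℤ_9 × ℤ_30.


|A × B| = |A| · |B|
|ℤ_9 × ℤ_30| = 9 × 30 = 270

|ℤ_9 × ℤ_30| = 270


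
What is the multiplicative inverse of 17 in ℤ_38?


Use the extended Euclidean algorithm to write 1 = 17·s + 38·t; then s mod 38 is the inverse.
Euclidean algorithm:
  17 = 0·38 + 17
  38 = 2·17 + 4
  17 = 4·4 + 1
  4 = 4·1 + 0
gcd(17,38) = 1
Back-substitution gives: 17·(9) + 38·(-4) = 1
So 17⁻¹ ≡ 9 ≡ 9 (mod 38)
Check: 17 × 9 = 153 ≡ 1 (mod 38) ✓

17⁻¹ ≡ 9 (mod 38)


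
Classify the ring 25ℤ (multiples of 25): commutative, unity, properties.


25ℤ is a commutative ring under +,× but has no multiplicative identity (1 ∉ 25ℤ); it has no zero divisors, but without unity it is not an integral domain
Commutative: Yes
Integral domain: No
Has unity: No

25ℤ (multiples of 25): Commutative=Yes, Unity=No


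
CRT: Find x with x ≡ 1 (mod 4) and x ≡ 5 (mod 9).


m₁ = 4, m₂ = 9, gcd = 1, so CRT applies. M = m₁·m₂ = 36
Let M₁ = M/m₁ = 9, M₂ = M/m₂ = 4
Find y₁ ≡ M₁⁻¹ (mod m₁): 9⁻¹ ≡ 1 (mod 4)
Find y₂ ≡ M₂⁻¹ (mod m₂): 4⁻¹ ≡ 7 (mod 9)
x = a₁·M₁·y₁ + a₂·M₂·y₂ = 1·9·1 + 5·4·7 = 149
Reduce mod 36: x ≡ 5
Check: 5 mod 4 = 1 ✓, 5 mod 9 = 5 ✓

x ≡ 5 (mod 36)


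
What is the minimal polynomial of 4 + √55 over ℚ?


Let α = 4 + √55. Then α - 4 = √55, so (α - 4)² = 55, giving α² - 8α - 39 = 0. Degree 2 and α ∉ ℚ, so this is the minimal polynomial.

Minimal polynomial: x² - 8x - 39


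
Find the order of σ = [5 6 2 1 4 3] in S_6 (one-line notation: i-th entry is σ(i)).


Cycle decomposition: (1 5 4) (2 6 3)
Cycle lengths: 3, 3
Order = lcm(3, 3) = 3

ord(σ) = 3


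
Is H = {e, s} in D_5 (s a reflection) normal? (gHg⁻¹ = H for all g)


H = {e, s} in D_5 (s a reflection)
r·s·r⁻¹ = sr⁻² ≠ s for n ≥ 3, so {e, s} is not closed under conjugation

No, not a normal subgroup


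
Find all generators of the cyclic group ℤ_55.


g generates ℤ_n iff gcd(g,n) = 1
Prime factors of 55: 5, 11
Generators are g ∈ {1,...,54} not divisible by any of these primes.
Generators: {1, 2, 3, 4, 6, 7, 8, 9, 12, 13, 14, 16, 17, 18, 19, 21, 23, 24, 26, 27, 28, 29, 31, 32, 34, 36, 37, 38, 39, 41, 42, 43, 46, 47, 48, 49, 51, 52, 53, 54}
Number of generators = φ(55) = 40

Generators of ℤ_55 = {1, 2, 3, 4, 6, 7, 8, 9, 12, 13, 14, 16, 17, 18, 19, 21, 23, 24, 26, 27, 28, 29, 31, 32, 34, 36, 37, 38, 39, 41, 42, 43, 46, 47, 48, 49, 51, 52, 53, 54}


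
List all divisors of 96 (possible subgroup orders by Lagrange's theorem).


Lagrange's theorem: |H| divides |G|
|G| = 96
Divisors of 96: 1, 2, 3, 4, 6, 8, 12, 16, 24, 32, 48, 96

Possible subgroup orders: {1, 2, 3, 4, 6, 8, 12, 16, 24, 32, 48, 96}


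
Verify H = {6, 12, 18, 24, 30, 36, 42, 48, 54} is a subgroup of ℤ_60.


Subgroup test for H = {6, 12, 18, 24, 30, 36, 42, 48, 54} in (ℤ_60, +):
(1) 0 ∈ H? No
(2) Closure: for all a,b ∈ H, (a+b) mod 60 ∈ H? No  [counterexample: 6 + 54 = 0 ∉ H]
(3) Inverses: for all a ∈ H, -a mod 60 ∈ H? Yes

No, H is not a subgroup of ℤ_60


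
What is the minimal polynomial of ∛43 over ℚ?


∛43 satisfies x³ - 43 = 0, irreducible over ℚ (no rational root; 43 is not a perfect cube)

Minimal polynomial: x³ - 43


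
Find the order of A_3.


|A_n| = n!/2 (even permutations)
|A_3| = 3!/2 = 6/2 = 3

|A_3| = 3


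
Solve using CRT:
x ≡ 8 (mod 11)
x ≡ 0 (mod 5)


m₁ = 11, m₂ = 5, gcd = 1, so CRT applies. M = m₁·m₂ = 55
Let M₁ = M/m₁ = 5, M₂ = M/m₂ = 11
Find y₁ ≡ M₁⁻¹ (mod m₁): 5⁻¹ ≡ 9 (mod 11)
Find y₂ ≡ M₂⁻¹ (mod m₂): 11⁻¹ ≡ 1 (mod 5)
x = a₁·M₁·y₁ + a₂·M₂·y₂ = 8·5·9 + 0·11·1 = 360
Reduce mod 55: x ≡ 30
Check: 30 mod 11 = 8 ✓, 30 mod 5 = 0 ✓

x ≡ 30 (mod 55)


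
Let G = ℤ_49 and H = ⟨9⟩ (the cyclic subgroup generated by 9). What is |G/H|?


|⟨9⟩| = n / gcd(9, 49) = 49 / 1 = 49
H is normal (ℤ_49 is abelian).
|G/H| = |G| / |H| = 49 / 49 = 1

|G/H| = 1


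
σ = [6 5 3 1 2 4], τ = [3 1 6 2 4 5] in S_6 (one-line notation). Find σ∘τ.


σ∘τ: apply τ first, then σ
1 →τ 3 →σ 3
2 →τ 1 →σ 6
3 →τ 6 →σ 4
4 →τ 2 →σ 5
5 →τ 4 →σ 1
6 →τ 5 →σ 2

σ∘τ = [3 6 4 5 1 2]


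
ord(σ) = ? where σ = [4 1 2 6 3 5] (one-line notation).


Cycle decomposition: (1 4 6 5 3 2)
Cycle lengths: 6
Order = lcm(6) = 6

ord(σ) = 6


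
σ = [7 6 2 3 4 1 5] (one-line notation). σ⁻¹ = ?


To find σ⁻¹, swap domain and range:
σ(1) = 7 → σ⁻¹(7) = 1
σ(2) = 6 → σ⁻¹(6) = 2
σ(3) = 2 → σ⁻¹(2) = 3
σ(4) = 3 → σ⁻¹(3) = 4
σ(5) = 4 → σ⁻¹(4) = 5
σ(6) = 1 → σ⁻¹(1) = 6
σ(7) = 5 → σ⁻¹(5) = 7

σ⁻¹ = [6 3 4 5 7 2 1]


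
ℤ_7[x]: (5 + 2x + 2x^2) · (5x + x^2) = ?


Expand and collect like terms; reduce coefficients mod 7:
x^0: 5·0 = 0 ≡ 0 (mod 7)
x^1: 5·5 + 2·0 = 25 ≡ 4 (mod 7)
x^2: 5·1 + 2·5 + 2·0 = 15 ≡ 1 (mod 7)
x^3: 2·1 + 2·5 = 12 ≡ 5 (mod 7)
x^4: 2·1 = 2 ≡ 2 (mod 7)
Result: 4x + x^2 + 5x^3 + 2x^4

f · g = 4x + x^2 + 5x^3 + 2x^4


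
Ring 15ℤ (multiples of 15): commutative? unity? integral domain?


15ℤ is a commutative ring under +,× but has no multiplicative identity (1 ∉ 15ℤ); it has no zero divisors, but without unity it is not an integral domain
Commutative: Yes
Integral domain: No
Has unity: No

15ℤ (multiples of 15): Commutative=Yes, Unity=No


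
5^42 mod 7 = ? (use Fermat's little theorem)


Fermat's little theorem: if p is prime and gcd(a,p)=1, then a^(p-1) ≡ 1 (mod p)
p = 7 is prime, gcd(5,7) = 1
Reduce exponent: 42 mod 6 = 0
So 5^42 ≡ 5^0 (mod 7)
5^0 = 1

5^42 ≡ 1 (mod 7)


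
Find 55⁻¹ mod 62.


Use the extended Euclidean algorithm to write 1 = 55·s + 62·t; then s mod 62 is the inverse.
Euclidean algorithm:
  55 = 0·62 + 55
  62 = 1·55 + 7
  55 = 7·7 + 6
  7 = 1·6 + 1
  6 = 6·1 + 0
gcd(55,62) = 1
Back-substitution gives: 55·(-9) + 62·(8) = 1
So 55⁻¹ ≡ -9 ≡ 53 (mod 62)
Check: 55 × 53 = 2915 ≡ 1 (mod 62) ✓

55⁻¹ ≡ 53 (mod 62)


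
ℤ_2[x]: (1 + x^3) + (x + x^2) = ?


Add coefficients mod 2:
x^0: 1 + 0 = 1 (mod 2)
x^1: 0 + 1 = 1 (mod 2)
x^2: 0 + 1 = 1 (mod 2)
x^3: 1 + 0 = 1 (mod 2)
Result: 1 + x + x^2 + x^3

f + g = 1 + x + x^2 + x^3


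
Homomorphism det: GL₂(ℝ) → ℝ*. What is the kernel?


Kernel = preimage of identity
ker(det) = {A | det(A) = 1} = SL₂(ℝ)

ker(det) = SL₂(ℝ)


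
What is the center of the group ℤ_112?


Z(G) = {g ∈ G | gx = xg for all x ∈ G}
ℤ_112 is abelian, so Z(G) = G

Z(ℤ_112) = ℤ_112


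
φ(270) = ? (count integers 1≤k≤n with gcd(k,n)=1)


Factor n: 270 = 2 × 3^3 × 5
φ(n) = n · ∏(1 - 1/p) over distinct primes p | n
φ(270) = 270 · (1 - 1/2) · (1 - 1/3) · (1 - 1/5) = 72

φ(270) = 72


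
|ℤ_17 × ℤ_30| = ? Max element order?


|ℤ_17 × ℤ_30| = 17 × 30 = 510
Max element order = lcm(17,30) = 510
Cyclic? Yes (gcd=1)

|ℤ_17×ℤ_30| = 510, max element order = 510


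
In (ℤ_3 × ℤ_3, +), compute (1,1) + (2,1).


Operation: componentwise addition mod (3, 3)
(1,1) + (2,1) = ((a₁+b₁) mod 3, (a₂+b₂) mod 3) with a = (1,1), b = (2,1)

(1,1) + (2,1) = (0,2)


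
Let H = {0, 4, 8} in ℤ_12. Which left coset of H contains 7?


7 + H = {7 + h (mod 12) : h ∈ H}
7+0=7, 7+4=11, 7+8=3
7 + H = {3, 7, 11} = 3 + H

7 + H = {3, 7, 11}


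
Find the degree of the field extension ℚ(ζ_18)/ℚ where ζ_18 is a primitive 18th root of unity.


[ℚ(ζ_n):ℚ] = deg Φ_n(x) = φ(n). Here φ(18) = 6

[ℚ(ζ_18)/ℚ where ζ_18 is a primitive 18th root of unity] = 6


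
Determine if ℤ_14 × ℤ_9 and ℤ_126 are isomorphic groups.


Comparing ℤ_14 × ℤ_9 and ℤ_126:
gcd(14,9) = 1, so ℤ_14 × ℤ_9 ≅ ℤ_126 (CRT)

Yes, ℤ_14 × ℤ_9 ≅ ℤ_126


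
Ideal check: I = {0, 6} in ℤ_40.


Check ideal conditions for I = {0, 6} in ℤ_40:
(1) I is an additive subgroup? No
(2) For r ∈ ℤ_40 and a ∈ I: r·a ∈ I? No  [counterexample: r=2, a=6, r·a mod 40 = 12 ∉ I]

No, I is not an ideal of ℤ_40


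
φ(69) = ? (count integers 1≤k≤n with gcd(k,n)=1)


Factor n: 69 = 3 × 23
φ(n) = n · ∏(1 - 1/p) over distinct primes p | n
φ(69) = 69 · (1 - 1/3) · (1 - 1/23) = 44

φ(69) = 44


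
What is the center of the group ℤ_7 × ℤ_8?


Z(G) = {g ∈ G | gx = xg for all x ∈ G}
Direct product of abelian groups is abelian, so Z(G) = G

Z(ℤ_7 × ℤ_8) = ℤ_7 × ℤ_8


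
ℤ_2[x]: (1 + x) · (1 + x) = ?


Expand and collect like terms; reduce coefficients mod 2:
x^0: 1·1 = 1 ≡ 1 (mod 2)
x^1: 1·1 + 1·1 = 2 ≡ 0 (mod 2)
x^2: 1·1 = 1 ≡ 1 (mod 2)
Result: 1 + x^2

f · g = 1 + x^2


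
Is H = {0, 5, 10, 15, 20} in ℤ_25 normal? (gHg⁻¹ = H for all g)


H = {0, 5, 10, 15, 20} in ℤ_25
ℤ_25 is abelian; every subgroup of an abelian group is normal

Yes, normal subgroup


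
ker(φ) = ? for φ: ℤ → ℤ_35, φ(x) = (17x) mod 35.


Kernel = preimage of identity
ker(φ) = {x ∈ ℤ : 17x ≡ 0 (mod 35)}. gcd(17,35) = 1, so 17x ≡ 0 (mod 35) ⟺ x ≡ 0 (mod 35/1 = 35). Hence ker(φ) = 35ℤ

ker(φ) = 35ℤ


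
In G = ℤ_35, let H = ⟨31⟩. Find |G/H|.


|⟨31⟩| = n / gcd(31, 35) = 35 / 1 = 35
H is normal (ℤ_35 is abelian).
|G/H| = |G| / |H| = 35 / 35 = 1

|G/H| = 1


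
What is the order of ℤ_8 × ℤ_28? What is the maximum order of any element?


|ℤ_8 × ℤ_28| = 8 × 28 = 224
Max element order = lcm(8,28) = 56
Cyclic? No (gcd=4)

|ℤ_8×ℤ_28| = 224, max element order = 56


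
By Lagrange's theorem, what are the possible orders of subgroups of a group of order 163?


Lagrange's theorem: |H| divides |G|
|G| = 163
Divisors of 163: 1, 163

Possible subgroup orders: {1, 163}


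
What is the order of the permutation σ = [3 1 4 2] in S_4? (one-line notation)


Cycle decomposition: (1 3 4 2)
Cycle lengths: 4
Order = lcm(4) = 4

ord(σ) = 4


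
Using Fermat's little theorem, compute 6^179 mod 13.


Fermat's little theorem: if p is prime and gcd(a,p)=1, then a^(p-1) ≡ 1 (mod p)
p = 13 is prime, gcd(6,13) = 1
Reduce exponent: 179 mod 12 = 11
So 6^179 ≡ 6^11 (mod 13)
6^11 mod 13 = 11

6^179 ≡ 11 (mod 13)


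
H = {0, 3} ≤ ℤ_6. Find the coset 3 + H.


3 + H = {3 + h (mod 6) : h ∈ H}
3+0=3, 3+3=0
3 + H = {0, 3} = 0 + H

3 + H = {0, 3}


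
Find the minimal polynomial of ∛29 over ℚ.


∛29 satisfies x³ - 29 = 0, irreducible over ℚ (no rational root; 29 is not a perfect cube)

Minimal polynomial: x³ - 29


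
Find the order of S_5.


|S_n| = n! (number of permutations of n symbols)
|S_5| = 5! = 120

|S_5| = 120


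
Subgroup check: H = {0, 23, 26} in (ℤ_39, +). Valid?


Subgroup test for H = {0, 23, 26} in (ℤ_39, +):
(1) 0 ∈ H? Yes
(2) Closure: for all a,b ∈ H, (a+b) mod 39 ∈ H? No  [counterexample: 23 + 23 = 7 ∉ H]
(3) Inverses: for all a ∈ H, -a mod 39 ∈ H? No

No, H is not a subgroup of ℤ_39


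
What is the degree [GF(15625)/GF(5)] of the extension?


GF(15625) = GF(5^6), so the extension degree is 6

[GF(15625)/GF(5)] = 6


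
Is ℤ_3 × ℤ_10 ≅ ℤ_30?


Comparing ℤ_3 × ℤ_10 and ℤ_30:
gcd(3,10) = 1, so ℤ_3 × ℤ_10 ≅ ℤ_30 (CRT)

Yes, ℤ_3 × ℤ_10 ≅ ℤ_30


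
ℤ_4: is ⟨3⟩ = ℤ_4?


g generates ℤ_n iff gcd(g, n) = 1
gcd(3, 4) = 1
Since gcd = 1, 3 is a generator.

Yes, 3 generates ℤ_4


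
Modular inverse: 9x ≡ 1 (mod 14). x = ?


Use the extended Euclidean algorithm to write 1 = 9·s + 14·t; then s mod 14 is the inverse.
Euclidean algorithm:
  9 = 0·14 + 9
  14 = 1·9 + 5
  9 = 1·5 + 4
  5 = 1·4 + 1
  4 = 4·1 + 0
gcd(9,14) = 1
Back-substitution gives: 9·(-3) + 14·(2) = 1
So 9⁻¹ ≡ -3 ≡ 11 (mod 14)
Check: 9 × 11 = 99 ≡ 1 (mod 14) ✓

9⁻¹ ≡ 11 (mod 14)


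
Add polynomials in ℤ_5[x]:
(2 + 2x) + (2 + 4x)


Add coefficients mod 5:
x^0: 2 + 2 = 4 (mod 5)
x^1: 2 + 4 = 1 (mod 5)
Result: 4 + x

f + g = 4 + x


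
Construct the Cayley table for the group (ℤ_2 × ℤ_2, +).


Elements: {(0,0), (0,1), (1,0), (1,1)}
Operation: componentwise addition mod (2, 2)
Entry (a, b) = ((a₁+b₁) mod 2, (a₂+b₂) mod 2)

Cayley table:
      | (0,0) | (0,1) | (1,0) | (1,1)
(0,0) | (0,0) | (0,1) | (1,0) | (1,1)
(0,1) | (0,1) | (0,0) | (1,1) | (1,0)
(1,0) | (1,0) | (1,1) | (0,0) | (0,1)
(1,1) | (1,1) | (1,0) | (0,1) | (0,0)


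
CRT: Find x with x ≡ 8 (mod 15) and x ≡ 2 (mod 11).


m₁ = 15, m₂ = 11, gcd = 1, so CRT applies. M = m₁·m₂ = 165
Let M₁ = M/m₁ = 11, M₂ = M/m₂ = 15
Find y₁ ≡ M₁⁻¹ (mod m₁): 11⁻¹ ≡ 11 (mod 15)
Find y₂ ≡ M₂⁻¹ (mod m₂): 15⁻¹ ≡ 3 (mod 11)
x = a₁·M₁·y₁ + a₂·M₂·y₂ = 8·11·11 + 2·15·3 = 1058
Reduce mod 165: x ≡ 68
Check: 68 mod 15 = 8 ✓, 68 mod 11 = 2 ✓

x ≡ 68 (mod 165)


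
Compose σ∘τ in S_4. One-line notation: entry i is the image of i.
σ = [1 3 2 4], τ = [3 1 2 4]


σ∘τ: apply τ first, then σ
1 →τ 3 →σ 2
2 →τ 1 →σ 1
3 →τ 2 →σ 3
4 →τ 4 →σ 4

σ∘τ = [2 1 3 4]


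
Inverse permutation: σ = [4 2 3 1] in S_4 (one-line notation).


To find σ⁻¹, swap domain and range:
σ(1) = 4 → σ⁻¹(4) = 1
σ(2) = 2 → σ⁻¹(2) = 2
σ(3) = 3 → σ⁻¹(3) = 3
σ(4) = 1 → σ⁻¹(1) = 4

σ⁻¹ = [4 2 3 1]


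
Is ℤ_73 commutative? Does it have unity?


ℤ_73 is a commutative ring with unity 1; 73 is prime, so ℤ_73 is a field (hence an integral domain)
Commutative: Yes
Integral domain: Yes
Has unity: Yes

ℤ_73: Commutative=Yes, Unity=Yes


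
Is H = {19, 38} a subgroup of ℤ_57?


Subgroup test for H = {19, 38} in (ℤ_57, +):
(1) 0 ∈ H? No
(2) Closure: for all a,b ∈ H, (a+b) mod 57 ∈ H? No  [counterexample: 19 + 38 = 0 ∉ H]
(3) Inverses: for all a ∈ H, -a mod 57 ∈ H? Yes

No, H is not a subgroup of ℤ_57


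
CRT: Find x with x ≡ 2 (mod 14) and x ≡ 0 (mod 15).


m₁ = 14, m₂ = 15, gcd = 1, so CRT applies. M = m₁·m₂ = 210
Let M₁ = M/m₁ = 15, M₂ = M/m₂ = 14
Find y₁ ≡ M₁⁻¹ (mod m₁): 15⁻¹ ≡ 1 (mod 14)
Find y₂ ≡ M₂⁻¹ (mod m₂): 14⁻¹ ≡ 14 (mod 15)
x = a₁·M₁·y₁ + a₂·M₂·y₂ = 2·15·1 + 0·14·14 = 30
Reduce mod 210: x ≡ 30
Check: 30 mod 14 = 2 ✓, 30 mod 15 = 0 ✓

x ≡ 30 (mod 210)


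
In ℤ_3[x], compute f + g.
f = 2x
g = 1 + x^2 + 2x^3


Add coefficients mod 3:
x^0: 0 + 1 = 1 (mod 3)
x^1: 2 + 0 = 2 (mod 3)
x^2: 0 + 1 = 1 (mod 3)
x^3: 0 + 2 = 2 (mod 3)
Result: 1 + 2x + x^2 + 2x^3

f + g = 1 + 2x + x^2 + 2x^3


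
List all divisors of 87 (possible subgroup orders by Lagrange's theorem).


Lagrange's theorem: |H| divides |G|
|G| = 87
Divisors of 87: 1, 3, 29, 87

Possible subgroup orders: {1, 3, 29, 87}


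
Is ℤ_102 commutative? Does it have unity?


ℤ_102 is a commutative ring with unity 1; 102 = 2×51 is composite, so 2·51 ≡ 0 gives zero divisors (not an integral domain)
Commutative: Yes
Integral domain: No
Has unity: Yes

ℤ_102: Commutative=Yes, Unity=Yes


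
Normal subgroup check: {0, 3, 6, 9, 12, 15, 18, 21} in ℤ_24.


H = {0, 3, 6, 9, 12, 15, 18, 21} in ℤ_24
ℤ_24 is abelian; every subgroup of an abelian group is normal

Yes, normal subgroup


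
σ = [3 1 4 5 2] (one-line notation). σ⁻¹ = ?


To find σ⁻¹, swap domain and range:
σ(1) = 3 → σ⁻¹(3) = 1
σ(2) = 1 → σ⁻¹(1) = 2
σ(3) = 4 → σ⁻¹(4) = 3
σ(4) = 5 → σ⁻¹(5) = 4
σ(5) = 2 → σ⁻¹(2) = 5

σ⁻¹ = [2 5 1 3 4]


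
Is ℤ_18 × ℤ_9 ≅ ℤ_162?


Comparing ℤ_18 × ℤ_9 and ℤ_162:
gcd(18,9) = 9 ≠ 1. Max element order in ℤ_18×ℤ_9 is lcm(18,9) = 18 < 162, so it has no element of order 162

No, ℤ_18 × ℤ_9 ≇ ℤ_162


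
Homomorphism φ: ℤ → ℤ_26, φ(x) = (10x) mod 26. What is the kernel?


Kernel = preimage of identity
ker(φ) = {x ∈ ℤ : 10x ≡ 0 (mod 26)}. gcd(10,26) = 2, so 10x ≡ 0 (mod 26) ⟺ x ≡ 0 (mod 26/2 = 13). Hence ker(φ) = 13ℤ

ker(φ) = 13ℤ


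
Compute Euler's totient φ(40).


Factor n: 40 = 2^3 × 5
φ(n) = n · ∏(1 - 1/p) over distinct primes p | n
φ(40) = 40 · (1 - 1/2) · (1 - 1/5) = 16

φ(40) = 16


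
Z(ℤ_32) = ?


Z(G) = {g ∈ G | gx = xg for all x ∈ G}
ℤ_32 is abelian, so Z(G) = G

Z(ℤ_32) = ℤ_32


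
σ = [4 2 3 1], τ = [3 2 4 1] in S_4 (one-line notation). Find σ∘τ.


σ∘τ: apply τ first, then σ
1 →τ 3 →σ 3
2 →τ 2 →σ 2
3 →τ 4 →σ 1
4 →τ 1 →σ 4

σ∘τ = [3 2 1 4]


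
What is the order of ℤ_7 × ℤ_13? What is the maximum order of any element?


|ℤ_7 × ℤ_13| = 7 × 13 = 91
Max element order = lcm(7,13) = 91
Cyclic? Yes (gcd=1)

|ℤ_7×ℤ_13| = 91, max element order = 91


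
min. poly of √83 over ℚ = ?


√83 satisfies x² - 83 = 0, irreducible over ℚ since 83 is squarefree

Minimal polynomial: x² - 83


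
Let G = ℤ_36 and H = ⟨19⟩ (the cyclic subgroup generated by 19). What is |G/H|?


|⟨19⟩| = n / gcd(19, 36) = 36 / 1 = 36
H is normal (ℤ_36 is abelian).
|G/H| = |G| / |H| = 36 / 36 = 1

|G/H| = 1


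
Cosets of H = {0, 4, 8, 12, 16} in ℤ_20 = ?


H = {0, 4, 8, 12, 16}, |H| = 5
Number of cosets = |G|/|H| = 20/5 = 4
0 + H = {0, 4, 8, 12, 16}
1 + H = {1, 5, 9, 13, 17}
2 + H = {2, 6, 10, 14, 18}
3 + H = {3, 7, 11, 15, 19}

Cosets: 0+H={0,4,8,12,16}; 1+H={1,5,9,13,17}; 2+H={2,6,10,14,18}; 3+H={3,7,11,15,19}


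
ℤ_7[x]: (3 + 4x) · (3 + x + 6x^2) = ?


Expand and collect like terms; reduce coefficients mod 7:
x^0: 3·3 = 9 ≡ 2 (mod 7)
x^1: 3·1 + 4·3 = 15 ≡ 1 (mod 7)
x^2: 3·6 + 4·1 = 22 ≡ 1 (mod 7)
x^3: 4·6 = 24 ≡ 3 (mod 7)
Result: 2 + x + x^2 + 3x^3

f · g = 2 + x + x^2 + 3x^3


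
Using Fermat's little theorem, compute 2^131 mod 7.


Fermat's little theorem: if p is prime and gcd(a,p)=1, then a^(p-1) ≡ 1 (mod p)
p = 7 is prime, gcd(2,7) = 1
Reduce exponent: 131 mod 6 = 5
So 2^131 ≡ 2^5 (mod 7)
2^5 mod 7 = 4

2^131 ≡ 4 (mod 7)


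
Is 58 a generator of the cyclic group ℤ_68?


g generates ℤ_n iff gcd(g, n) = 1
gcd(58, 68) = 2
Since gcd = 2 ≠ 1, ⟨58⟩ has order 34 < 68, so 58 is not a generator.

No, 58 does not generate ℤ_68


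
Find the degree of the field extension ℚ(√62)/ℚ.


√62 has minimal polynomial x² - 62 (irreducible over ℚ since 62 is squarefree)

[ℚ(√62)/ℚ] = 2


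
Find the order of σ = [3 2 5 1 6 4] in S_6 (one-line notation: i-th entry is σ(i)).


Cycle decomposition: (1 3 5 6 4)
Cycle lengths: 5
Order = lcm(5) = 5

ord(σ) = 5


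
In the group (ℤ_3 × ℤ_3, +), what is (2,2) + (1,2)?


Operation: componentwise addition mod (3, 3)
(2,2) + (1,2) = ((a₁+b₁) mod 3, (a₂+b₂) mod 3) with a = (2,2), b = (1,2)

(2,2) + (1,2) = (0,1)


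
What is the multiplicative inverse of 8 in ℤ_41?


Use the extended Euclidean algorithm to write 1 = 8·s + 41·t; then s mod 41 is the inverse.
Euclidean algorithm:
  8 = 0·41 + 8
  41 = 5·8 + 1
  8 = 8·1 + 0
gcd(8,41) = 1
Back-substitution gives: 8·(-5) + 41·(1) = 1
So 8⁻¹ ≡ -5 ≡ 36 (mod 41)
Check: 8 × 36 = 288 ≡ 1 (mod 41) ✓

8⁻¹ ≡ 36 (mod 41)


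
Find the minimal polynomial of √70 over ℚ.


√70 satisfies x² - 70 = 0, irreducible over ℚ since 70 is squarefree

Minimal polynomial: x² - 70


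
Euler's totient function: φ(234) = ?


Factor n: 234 = 2 × 3^2 × 13
φ(n) = n · ∏(1 - 1/p) over distinct primes p | n
φ(234) = 234 · (1 - 1/2) · (1 - 1/3) · (1 - 1/13) = 72

φ(234) = 72


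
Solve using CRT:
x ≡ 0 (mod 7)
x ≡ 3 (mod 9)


m₁ = 7, m₂ = 9, gcd = 1, so CRT applies. M = m₁·m₂ = 63
Let M₁ = M/m₁ = 9, M₂ = M/m₂ = 7
Find y₁ ≡ M₁⁻¹ (mod m₁): 9⁻¹ ≡ 4 (mod 7)
Find y₂ ≡ M₂⁻¹ (mod m₂): 7⁻¹ ≡ 4 (mod 9)
x = a₁·M₁·y₁ + a₂·M₂·y₂ = 0·9·4 + 3·7·4 = 84
Reduce mod 63: x ≡ 21
Check: 21 mod 7 = 0 ✓, 21 mod 9 = 3 ✓

x ≡ 21 (mod 63)


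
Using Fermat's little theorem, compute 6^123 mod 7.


Fermat's little theorem: if p is prime and gcd(a,p)=1, then a^(p-1) ≡ 1 (mod p)
p = 7 is prime, gcd(6,7) = 1
Reduce exponent: 123 mod 6 = 3
So 6^123 ≡ 6^3 (mod 7)
6^3 mod 7 = 6

6^123 ≡ 6 (mod 7)


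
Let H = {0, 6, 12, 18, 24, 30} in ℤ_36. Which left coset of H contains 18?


18 + H = {18 + h (mod 36) : h ∈ H}
18+0=18, 18+6=24, 18+12=30, 18+18=0, 18+24=6, 18+30=12
18 + H = {0, 6, 12, 18, 24, 30} = 0 + H

18 + H = {0, 6, 12, 18, 24, 30}


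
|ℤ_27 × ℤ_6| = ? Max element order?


|ℤ_27 × ℤ_6| = 27 × 6 = 162
Max element order = lcm(27,6) = 54
Cyclic? No (gcd=3)

|ℤ_27×ℤ_6| = 162, max element order = 54


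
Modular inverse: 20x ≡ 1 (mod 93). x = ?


Use the extended Euclidean algorithm to write 1 = 20·s + 93·t; then s mod 93 is the inverse.
Euclidean algorithm:
  20 = 0·93 + 20
  93 = 4·20 + 13
  20 = 1·13 + 7
  13 = 1·7 + 6
  7 = 1·6 + 1
  6 = 6·1 + 0
gcd(20,93) = 1
Back-substitution gives: 20·(14) + 93·(-3) = 1
So 20⁻¹ ≡ 14 ≡ 14 (mod 93)
Check: 20 × 14 = 280 ≡ 1 (mod 93) ✓

20⁻¹ ≡ 14 (mod 93)


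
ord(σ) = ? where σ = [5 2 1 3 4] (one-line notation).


Cycle decomposition: (1 5 4 3)
Cycle lengths: 4
Order = lcm(4) = 4

ord(σ) = 4


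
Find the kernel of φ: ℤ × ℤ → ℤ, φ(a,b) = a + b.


Kernel = preimage of identity
ker(φ) = {(a,b) ∈ ℤ² | a+b = 0} = {(a,-a) | a ∈ ℤ}

ker(φ) = {(a,-a) | a ∈ ℤ}


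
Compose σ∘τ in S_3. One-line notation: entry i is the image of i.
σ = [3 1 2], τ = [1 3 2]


σ∘τ: apply τ first, then σ
1 →τ 1 →σ 3
2 →τ 3 →σ 2
3 →τ 2 →σ 1

σ∘τ = [3 2 1]


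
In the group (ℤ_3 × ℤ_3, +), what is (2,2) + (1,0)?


Operation: componentwise addition mod (3, 3)
(2,2) + (1,0) = ((a₁+b₁) mod 3, (a₂+b₂) mod 3) with a = (2,2), b = (1,0)

(2,2) + (1,0) = (0,2)


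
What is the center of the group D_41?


Z(G) = {g ∈ G | gx = xg for all x ∈ G}
For odd n, Z(D_n) = {e}: no nontrivial rotation commutes with all reflections

Z(D_41) = {e}


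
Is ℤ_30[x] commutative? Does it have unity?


ℤ_30 has zero divisors (2·15 ≡ 0), and these lift to constant zero divisors in ℤ_30[x]; so not an integral domain
Commutative: Yes
Integral domain: No
Has unity: Yes

ℤ_30[x]: Commutative=Yes, Unity=Yes


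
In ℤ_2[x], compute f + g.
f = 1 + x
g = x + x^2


Add coefficients mod 2:
x^0: 1 + 0 = 1 (mod 2)
x^1: 1 + 1 = 0 (mod 2)
x^2: 0 + 1 = 1 (mod 2)
Result: 1 + x^2

f + g = 1 + x^2


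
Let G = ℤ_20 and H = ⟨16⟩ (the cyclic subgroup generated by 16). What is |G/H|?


|⟨16⟩| = n / gcd(16, 20) = 20 / 4 = 5
H is normal (ℤ_20 is abelian).
|G/H| = |G| / |H| = 20 / 5 = 4

|G/H| = 4


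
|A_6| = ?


|A_n| = n!/2 (even permutations)
|A_6| = 6!/2 = 720/2 = 360

|A_6| = 360


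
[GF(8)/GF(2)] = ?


GF(8) = GF(2^3), so the extension degree is 3

[GF(8)/GF(2)] = 3


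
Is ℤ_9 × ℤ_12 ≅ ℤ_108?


Comparing ℤ_9 × ℤ_12 and ℤ_108:
gcd(9,12) = 3 ≠ 1. Max element order in ℤ_9×ℤ_12 is lcm(9,12) = 36 < 108, so it has no element of order 108

No, ℤ_9 × ℤ_12 ≇ ℤ_108


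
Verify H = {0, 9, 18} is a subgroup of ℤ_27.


Subgroup test for H = {0, 9, 18} in (ℤ_27, +):
(1) 0 ∈ H? Yes
(2) Closure: for all a,b ∈ H, (a+b) mod 27 ∈ H? Yes
(3) Inverses: for all a ∈ H, -a mod 27 ∈ H? Yes

Yes, H is a subgroup of ℤ_27


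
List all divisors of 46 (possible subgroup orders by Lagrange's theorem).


Lagrange's theorem: |H| divides |G|
|G| = 46
Divisors of 46: 1, 2, 23, 46

Possible subgroup orders: {1, 2, 23, 46}


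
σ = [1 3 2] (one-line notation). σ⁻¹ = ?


To find σ⁻¹, swap domain and range:
σ(1) = 1 → σ⁻¹(1) = 1
σ(2) = 3 → σ⁻¹(3) = 2
σ(3) = 2 → σ⁻¹(2) = 3

σ⁻¹ = [1 3 2]


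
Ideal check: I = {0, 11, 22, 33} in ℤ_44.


Check ideal conditions for I = {0, 11, 22, 33} in ℤ_44:
(1) I is an additive subgroup? Yes
(2) For r ∈ ℤ_44 and a ∈ I: r·a ∈ I? Yes

Yes, I is an ideal of ℤ_44


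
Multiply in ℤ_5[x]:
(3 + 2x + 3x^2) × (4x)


Expand and collect like terms; reduce coefficients mod 5:
x^0: 3·0 = 0 ≡ 0 (mod 5)
x^1: 3·4 + 2·0 = 12 ≡ 2 (mod 5)
x^2: 2·4 + 3·0 = 8 ≡ 3 (mod 5)
x^3: 3·4 = 12 ≡ 2 (mod 5)
Result: 2x + 3x^2 + 2x^3

f · g = 2x + 3x^2 + 2x^3
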